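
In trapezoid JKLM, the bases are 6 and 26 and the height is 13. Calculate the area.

A trapezoid's area equals the midsegment times the height.
The midsegment is (6 + 26) / 2 = 16.
Area = 16 * 13 = 208.

208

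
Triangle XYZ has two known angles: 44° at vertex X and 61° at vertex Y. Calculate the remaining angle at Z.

By the triangle angle sum property, the three interior angles of any triangle add up to 180°.
We know angle X = 44° and angle Y = 61°, so their sum is 105°.
Therefore angle Z = 180° - 105° = 75°.

75 degrees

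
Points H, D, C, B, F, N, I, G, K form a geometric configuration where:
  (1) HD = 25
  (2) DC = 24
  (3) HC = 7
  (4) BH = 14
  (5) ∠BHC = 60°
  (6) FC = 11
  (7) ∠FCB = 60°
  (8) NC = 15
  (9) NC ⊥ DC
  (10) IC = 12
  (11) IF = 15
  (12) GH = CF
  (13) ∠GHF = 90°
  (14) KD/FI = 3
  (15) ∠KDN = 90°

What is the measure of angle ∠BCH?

Step 1: By the law of cosines on triangle CHB: CB² = 7² + 14² − 2·7·14·cos(60°) = 147, so CB = 7·√3.
Step 2: By the inverse law of cosines on triangle BCH: cos(∠BCH) = ((7·√3)² + 7² − 14²) / (2·7·√3·7) = 0/169.74 = 0, so ∠BCH = 90°.

Therefore, the measure of angle ∠BCH = 90°.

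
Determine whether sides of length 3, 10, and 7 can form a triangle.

Check the triangle inequality: 3 + 7 = 10 ≤ 10.
Since the sum of two sides does not exceed the third, no triangle can be formed.

No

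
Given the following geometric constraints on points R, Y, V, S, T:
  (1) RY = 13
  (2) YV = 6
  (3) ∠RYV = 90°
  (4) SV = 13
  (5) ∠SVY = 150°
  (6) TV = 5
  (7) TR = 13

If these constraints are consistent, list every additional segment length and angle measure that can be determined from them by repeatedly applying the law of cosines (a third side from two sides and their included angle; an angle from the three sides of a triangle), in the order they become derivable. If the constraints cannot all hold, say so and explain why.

The constraints are consistent. Derivable facts, in order:
After 1 step:
- RV ≈ 14.32
- YS ≈ 18.44
After 2 steps:
- ∠RTV = 94.85°
- ∠RVT = 64.78°
- ∠RVY = 65.22°
- ∠SYV = 20.64°
- ∠TRV = 20.36°
- ∠VRY = 24.78°
- ∠VSY = 9.36°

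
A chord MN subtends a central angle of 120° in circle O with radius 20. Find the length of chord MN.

Chord length = 2r sin(θ/2)
= 2 × 20 × sin(120°/2)
= 2 × 20 × sin(60°)
= 20*sqrt(3)

20*sqrt(3)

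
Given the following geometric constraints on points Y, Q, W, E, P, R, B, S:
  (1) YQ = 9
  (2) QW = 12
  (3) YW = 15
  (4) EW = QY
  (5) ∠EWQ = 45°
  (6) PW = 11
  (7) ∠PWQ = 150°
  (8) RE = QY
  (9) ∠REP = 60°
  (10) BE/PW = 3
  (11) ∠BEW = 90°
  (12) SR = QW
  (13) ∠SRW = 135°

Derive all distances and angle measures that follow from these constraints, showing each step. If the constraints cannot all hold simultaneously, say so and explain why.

The constraints are consistent.

From the given relations:
  EW = QY = 9
  RE = QY = 9
  BE = 3·PW = 3·11 = 33
  SR = QW = 12

Step 1: From QW = 12, WE = 9, and ∠QWE = 45°, by the law of cosines:
  QE² = QW² + WE² - 2·QW·WE·cos(45°) = 144 + 81 - 152.7 = 72.26
  QE ≈ 8.5

Step 2: From QW = 12, WP = 11, and ∠QWP = 150°, by the law of cosines:
  QP² = QW² + WP² - 2·QW·WP·cos(150°) = 144 + 121 + 228.6 = 493.6
  QP ≈ 22.22

Step 3: From WE = 9, EB = 33, and ∠WEB = 90°, by the law of cosines:
  WB² = WE² + EB² - 2·WE·EB·cos(90°) = 81 + 1089 - 0 = 1170
  WB = 3·√130

Step 4: From YQ = 9, YW = 15, QW = 12, by the inverse law of cosines:
  cos(∠QYW) = (YQ² + YW² - QW²) / (2·YQ·YW)
  ∠QYW = 53.13°

Step 5: From QW = 12, QY = 9, WY = 15, by the inverse law of cosines:
  cos(∠WQY) = (QW² + QY² - WY²) / (2·QW·QY)
  ∠WQY = 90°

Step 6: From WQ = 12, WY = 15, QY = 9, by the inverse law of cosines:
  cos(∠QWY) = (WQ² + WY² - QY²) / (2·WQ·WY)
  ∠QWY = 36.87°

Step 7: From QE = 8.5, QW = 12, EW = 9, by the inverse law of cosines:
  cos(∠EQW) = (QE² + QW² - EW²) / (2·QE·QW)
  ∠EQW = 48.47°

Step 8: From QP = 22.22, QW = 12, PW = 11, by the inverse law of cosines:
  cos(∠PQW) = (QP² + QW² - PW²) / (2·QP·QW)
  ∠PQW = 14.33°

Step 9: From WB = 3·√130, WE = 9, BE = 33, by the inverse law of cosines:
  cos(∠BWE) = (WB² + WE² - BE²) / (2·WB·WE)
  ∠BWE = 74.74°

Step 10: From EQ = 8.5, EW = 9, QW = 12, by the inverse law of cosines:
  cos(∠QEW) = (EQ² + EW² - QW²) / (2·EQ·EW)
  ∠QEW = 86.53°

Step 11: From PQ = 22.22, PW = 11, QW = 12, by the inverse law of cosines:
  cos(∠QPW) = (PQ² + PW² - QW²) / (2·PQ·PW)
  ∠QPW = 15.67°

Step 12: From BE = 33, BW = 3·√130, EW = 9, by the inverse law of cosines:
  cos(∠EBW) = (BE² + BW² - EW²) / (2·BE·BW)
  ∠EBW = 15.26°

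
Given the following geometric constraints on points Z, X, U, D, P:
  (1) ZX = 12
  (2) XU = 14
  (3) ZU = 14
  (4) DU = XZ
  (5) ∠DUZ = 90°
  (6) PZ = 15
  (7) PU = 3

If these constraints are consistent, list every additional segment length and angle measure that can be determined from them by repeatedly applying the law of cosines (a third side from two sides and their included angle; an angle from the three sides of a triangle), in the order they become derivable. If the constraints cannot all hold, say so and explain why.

The constraints are consistent. Derivable facts, in order:
After 1 step:
- ZD = 2·√85
- ∠PUZ = 103.77°
- ∠PZU = 11.2°
- ∠UPZ = 65.03°
- ∠UXZ = 64.62°
- ∠UZX = 64.62°
- ∠XUZ = 50.75°
After 2 steps:
- ∠DZU = 40.6°
- ∠UDZ = 49.4°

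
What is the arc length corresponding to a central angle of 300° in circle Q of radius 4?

Arc length = 2πr × θ/360
= 2π × 4 × 5/6
= 20*pi/3

20*pi/3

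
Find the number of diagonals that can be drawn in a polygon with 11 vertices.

The number of diagonals in an n-gon is n(n - 3)/2.
For n = 11: 11(11 - 3)/2 = 11 × 8 / 2 = 44.

44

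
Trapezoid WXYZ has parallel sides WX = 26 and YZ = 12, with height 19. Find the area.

Area = (26 + 12) * 19 / 2 = 722 / 2 = 361

361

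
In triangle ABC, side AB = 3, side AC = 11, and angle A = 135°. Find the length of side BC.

When two sides and the included angle are known, the law of cosines gives the third side.
c^2 = a^2 + b^2 - 2ab cos(C) generalizes the Pythagorean theorem to non-right triangles.
Here: BC^2 = 9 + 121 - 66*(-sqrt(2)/2) = 33*sqrt(2) + 130
BC = sqrt(33*sqrt(2) + 130)

sqrt(33*sqrt(2) + 130)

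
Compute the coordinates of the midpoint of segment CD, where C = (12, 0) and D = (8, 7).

M = ((x₁ + x₂)/2, (y₁ + y₂)/2)
= ((12 + 8)/2, (0 + 7)/2)
= (20/2, 7/2) = (10, 7/2)

(10, 7/2)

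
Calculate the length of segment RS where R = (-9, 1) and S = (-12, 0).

The horizontal distance is |-12 - -9| = 3 and the vertical distance is |0 - 1| = 1.
By the Pythagorean theorem, d = sqrt(3^2 + 1^2) = sqrt(10).

sqrt(10)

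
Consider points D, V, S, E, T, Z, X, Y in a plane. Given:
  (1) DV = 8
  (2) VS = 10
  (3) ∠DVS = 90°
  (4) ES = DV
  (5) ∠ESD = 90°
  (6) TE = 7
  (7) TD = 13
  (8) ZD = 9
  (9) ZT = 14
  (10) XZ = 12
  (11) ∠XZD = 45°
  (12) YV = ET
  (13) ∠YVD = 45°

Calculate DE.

From the given relations: ES = DV = 8.
Step 1: By the law of cosines on triangle DVS: DS² = 8² + 10² − 2·8·10·cos(90°) = 164, so DS = 2·√41.
Step 2: By the law of cosines on triangle DSE: DE² = (2·√41)² + 8² − 2·2·√41·8·cos(90°) = 228, so DE = 2·√57.

Therefore, the length of DE = 2·√57.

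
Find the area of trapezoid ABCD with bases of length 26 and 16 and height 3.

Area of a trapezoid = (base1 + base2) * height / 2
Area = (26 + 16) * 3 / 2
Area = 42 * 3 / 2
Area = 126 / 2
Area = 63

63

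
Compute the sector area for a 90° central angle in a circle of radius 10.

Sector area = πr² × θ/360
= π × 10² × 1/4
= π × 100 × 1/4
= 25*pi

25*pi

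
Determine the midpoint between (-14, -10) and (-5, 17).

The midpoint is the point halfway along the segment.
Move half the horizontal distance: -14 + (-5 - -14)/2 = -14 + 9/2 = -19/2
Move half the vertical distance: -10 + (17 - -10)/2 = -10 + 27/2 = 7/2
Midpoint = (-19/2, 7/2)

(-19/2, 7/2)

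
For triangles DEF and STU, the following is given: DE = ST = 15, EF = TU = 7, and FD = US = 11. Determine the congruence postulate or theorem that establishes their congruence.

Consider the given information: DE = ST = 15, EF = TU = 7, and FD = US = 11
This is not SAS or AAS: SAS requires two sides and the included angle between them. AAS requires two angles and a non-included side.
The correct criterion is SSS. All three pairs of corresponding sides are equal (Side-Side-Side).

SSS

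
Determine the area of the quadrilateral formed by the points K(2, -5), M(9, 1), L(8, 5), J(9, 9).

The Shoelace formula works by pairing each vertex with the next (cycling back to the first).
For each pair, compute x_i*y_(i+1) - x_(i+1)*y_i:
  (2*1 - 9*-5) = 47
  (9*5 - 8*1) = 37
  (8*9 - 9*5) = 27
  (9*-5 - 2*9) = -63
Taking half the absolute value of the total: Area = (1/2)(48) = 24.

24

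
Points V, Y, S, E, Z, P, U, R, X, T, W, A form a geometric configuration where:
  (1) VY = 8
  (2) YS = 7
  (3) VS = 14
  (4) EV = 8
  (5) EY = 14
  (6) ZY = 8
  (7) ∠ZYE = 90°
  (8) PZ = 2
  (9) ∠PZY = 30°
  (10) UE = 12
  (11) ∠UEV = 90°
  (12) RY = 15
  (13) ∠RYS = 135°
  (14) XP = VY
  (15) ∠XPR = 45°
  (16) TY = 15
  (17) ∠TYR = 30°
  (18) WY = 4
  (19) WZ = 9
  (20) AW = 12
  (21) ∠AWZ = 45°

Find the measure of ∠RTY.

Step 1: By the law of cosines on triangle TYR: TR² = 15² + 15² − 2·15·15·cos(30°) = 60.29, so TR ≈ 7.76.
Step 2: By the inverse law of cosines on triangle RTY: cos(∠RTY) = (7.76² + 15² − 15²) / (2·7.76·15) = 60.29/232.94 = 0.2588, so ∠RTY = 75°.

Therefore, the measure of angle ∠RTY = 75°.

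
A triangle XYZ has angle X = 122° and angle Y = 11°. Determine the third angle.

The interior angles sum to 180°: angle Z = 180 - 122 - 11 = 47°.
The triangle is obtuse (angles 122°, 11°, 47°).

47 degrees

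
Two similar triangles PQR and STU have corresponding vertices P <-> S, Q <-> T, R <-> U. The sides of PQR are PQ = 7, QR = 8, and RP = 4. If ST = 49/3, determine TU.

Since the triangles are similar, the ratio of corresponding sides is constant.
Scale factor k = ST / PQ = 49/3 / 7 = 7/3
TU = k * QR = 7/3 * 8 = 56/3

56/3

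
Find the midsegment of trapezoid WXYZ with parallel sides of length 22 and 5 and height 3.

midsegment = (22 + 5) / 2 = 27 / 2 = 27/2

27/2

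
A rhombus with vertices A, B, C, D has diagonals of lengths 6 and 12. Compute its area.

The diagonals of a rhombus divide it into four right triangles.
Each triangle has legs 6/ 2 = 3 and 12/2 = 6, so each has area (1/2)*3*6 = 9.
Four such triangles give total area = (d1 * d2) / 2 = 36.

36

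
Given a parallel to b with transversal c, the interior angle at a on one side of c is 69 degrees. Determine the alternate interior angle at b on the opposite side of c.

Alternate interior angles are equal: 69 degrees.

69 degrees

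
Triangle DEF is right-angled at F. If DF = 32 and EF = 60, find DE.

DE = sqrt(32^2 + 60^2) = sqrt(4624) = 68

68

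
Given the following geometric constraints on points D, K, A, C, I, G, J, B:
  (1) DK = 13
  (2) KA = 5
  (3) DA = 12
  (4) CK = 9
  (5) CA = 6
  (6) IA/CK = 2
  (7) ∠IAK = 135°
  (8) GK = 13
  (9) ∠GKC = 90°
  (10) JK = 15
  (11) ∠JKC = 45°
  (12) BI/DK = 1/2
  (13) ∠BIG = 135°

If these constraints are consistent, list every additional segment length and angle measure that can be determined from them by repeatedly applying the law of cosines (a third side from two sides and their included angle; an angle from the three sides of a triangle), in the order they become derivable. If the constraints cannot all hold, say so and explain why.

The constraints are consistent. Derivable facts, in order:
After 1 step:
- CG = 5·√10
- CJ ≈ 10.73
- KI ≈ 21.82
- ∠ACK = 31.59°
- ∠ADK = 22.62°
- ∠AKC = 38.94°
- ∠AKD = 67.38°
- ∠CAK = 109.47°
- ∠DAK = 90°
After 2 steps:
- ∠AIK = 9.32°
- ∠AKI = 35.68°
- ∠CGK = 34.7°
- ∠CJK = 36.39°
- ∠GCK = 55.3°
- ∠JCK = 98.61°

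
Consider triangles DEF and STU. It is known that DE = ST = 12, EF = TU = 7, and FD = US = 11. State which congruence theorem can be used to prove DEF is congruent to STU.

Consider the given information: DE = ST = 12, EF = TU = 7, and FD = US = 11
This is not ASA or HL: ASA requires two angles and the side between them. HL only applies to right triangles with matching hypotenuse and leg.
The correct criterion is SSS. All three pairs of corresponding sides are equal (Side-Side-Side).

SSS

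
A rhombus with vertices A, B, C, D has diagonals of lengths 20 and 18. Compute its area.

Area of a rhombus = (d1 * d2) / 2
Area = (20 * 18) / 2
Area = 360 / 2
Area = 180

180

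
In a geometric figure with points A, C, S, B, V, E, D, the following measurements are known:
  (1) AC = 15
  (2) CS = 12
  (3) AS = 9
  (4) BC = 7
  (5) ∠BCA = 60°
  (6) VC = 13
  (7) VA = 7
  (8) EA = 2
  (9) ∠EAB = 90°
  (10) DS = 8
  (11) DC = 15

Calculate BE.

Step 1: By the law of cosines on triangle BCA: BA² = 7² + 15² − 2·7·15·cos(60°) = 169, so BA = 13.
Step 2: By the law of cosines on triangle BAE: BE² = 13² + 2² − 2·13·2·cos(90°) = 173, so BE = √173.

Therefore, the length of BE = √173.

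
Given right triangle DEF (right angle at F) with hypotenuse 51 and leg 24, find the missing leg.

Rearranging the Pythagorean theorem to solve for the unknown leg:
leg^2 = hypotenuse^2 - known_leg^2 = 2601 - 576 = 2025
leg = sqrt(2025) = 45.

45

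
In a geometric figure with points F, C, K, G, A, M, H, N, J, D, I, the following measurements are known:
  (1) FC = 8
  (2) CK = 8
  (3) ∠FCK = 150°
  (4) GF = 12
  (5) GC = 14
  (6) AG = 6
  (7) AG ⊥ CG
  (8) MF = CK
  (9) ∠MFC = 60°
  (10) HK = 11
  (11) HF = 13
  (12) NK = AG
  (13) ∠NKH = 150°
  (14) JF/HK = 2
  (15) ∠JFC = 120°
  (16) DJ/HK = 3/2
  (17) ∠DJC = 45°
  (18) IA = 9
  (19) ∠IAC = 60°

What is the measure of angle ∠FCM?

From the given relations: MF = CK = 8.
Step 1: By the law of cosines on triangle CFM: CM² = 8² + 8² − 2·8·8·cos(60°) = 64, so CM = 8.
Step 2: By the inverse law of cosines on triangle FCM: cos(∠FCM) = (8² + 8² − 8²) / (2·8·8) = 64/128 = 0.5, so ∠FCM = 60°.

Therefore, the measure of angle ∠FCM = 60°.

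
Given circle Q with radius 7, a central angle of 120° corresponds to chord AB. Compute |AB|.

Drop a perpendicular from the center to the chord, bisecting both the chord and the central angle.
Each half-chord = r sin(θ/2) = 7 sin(60°).
The full chord = 2 × 7 × sin(60°) = 7*sqrt(3).

7*sqrt(3)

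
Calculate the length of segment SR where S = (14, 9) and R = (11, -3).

d = sqrt((-3)^2 + (-12)^2) = sqrt(153) = 3*sqrt(17)

3*sqrt(17)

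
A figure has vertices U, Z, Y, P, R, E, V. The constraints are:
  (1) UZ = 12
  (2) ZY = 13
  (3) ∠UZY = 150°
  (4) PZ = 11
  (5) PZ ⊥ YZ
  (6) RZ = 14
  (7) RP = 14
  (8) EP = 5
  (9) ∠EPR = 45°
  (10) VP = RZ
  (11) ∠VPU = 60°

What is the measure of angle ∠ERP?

Step 1: By the law of cosines on triangle RPE: RE² = 14² + 5² − 2·14·5·cos(45°) = 122.01, so RE ≈ 11.05.
Step 2: By the inverse law of cosines on triangle ERP: cos(∠ERP) = (11.05² + 14² − 5²) / (2·11.05·14) = 293.01/309.28 = 0.9474, so ∠ERP = 18.67°.

Therefore, the measure of angle ∠ERP = 18.67°.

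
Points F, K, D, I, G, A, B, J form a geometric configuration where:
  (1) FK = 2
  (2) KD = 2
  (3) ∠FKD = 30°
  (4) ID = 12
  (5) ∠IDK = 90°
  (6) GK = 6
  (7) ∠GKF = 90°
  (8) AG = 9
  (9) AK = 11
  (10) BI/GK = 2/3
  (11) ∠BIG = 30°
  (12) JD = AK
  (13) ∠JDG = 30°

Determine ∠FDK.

Step 1: By the law of cosines on triangle DKF: DF² = 2² + 2² − 2·2·2·cos(30°) = 1.07, so DF ≈ 1.04.
Step 2: By the inverse law of cosines on triangle FDK: cos(∠FDK) = (1.04² + 2² − 2²) / (2·1.04·2) = 1.07/4.14 = 0.2588, so ∠FDK = 75°.

Therefore, the measure of angle ∠FDK = 75°.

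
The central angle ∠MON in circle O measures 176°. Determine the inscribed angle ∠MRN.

By the inscribed angle theorem, the inscribed angle is half the central angle.
Inscribed angle = 176° / 2 = 88°

88°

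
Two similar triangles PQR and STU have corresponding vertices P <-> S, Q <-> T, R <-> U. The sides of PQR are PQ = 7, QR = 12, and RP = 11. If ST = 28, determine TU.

Since the triangles are similar, the ratio of corresponding sides is constant.
Scale factor k = ST / PQ = 28 / 7 = 4
TU = k * QR = 4 * 12 = 48

48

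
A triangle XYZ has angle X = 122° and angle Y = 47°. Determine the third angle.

Let angle Z = x. Then 122 + 47 + x = 180.
x = 180 - 169 = 11 degrees.

11 degrees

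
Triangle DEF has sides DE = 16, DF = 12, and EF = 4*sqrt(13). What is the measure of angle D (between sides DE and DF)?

When all three sides of a triangle are known, the law of cosines can be rearranged to find any angle.
cos(C) = (a² + b² - c²) / (2ab) gives cos(D) = 1/2.
Taking the inverse cosine: D = 60°.

60°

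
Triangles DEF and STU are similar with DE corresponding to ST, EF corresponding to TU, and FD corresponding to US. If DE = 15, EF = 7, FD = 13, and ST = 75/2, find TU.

Since the triangles are similar, the ratio of corresponding sides is constant.
Scale factor k = ST / DE = 75/2 / 15 = 5/2
TU = k * EF = 5/2 * 7 = 35/2

35/2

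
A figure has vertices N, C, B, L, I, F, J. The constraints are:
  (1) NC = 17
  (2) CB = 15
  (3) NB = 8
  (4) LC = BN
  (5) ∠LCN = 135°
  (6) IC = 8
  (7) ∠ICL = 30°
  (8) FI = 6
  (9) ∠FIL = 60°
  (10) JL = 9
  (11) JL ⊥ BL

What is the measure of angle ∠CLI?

From the given relations: LC = BN = 8.
Step 1: By the law of cosines on triangle LCI: LI² = 8² + 8² − 2·8·8·cos(30°) = 17.15, so LI ≈ 4.14.
Step 2: By the inverse law of cosines on triangle CLI: cos(∠CLI) = (8² + 4.14² − 8²) / (2·8·4.14) = 17.15/66.26 = 0.2588, so ∠CLI = 75°.

Therefore, the measure of angle ∠CLI = 75°.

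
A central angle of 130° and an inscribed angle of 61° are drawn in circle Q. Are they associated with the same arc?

By the inscribed angle theorem, the inscribed angle for a central angle of 130° should be 130° / 2 = 65°.
The given inscribed angle is 61°, which does not equal 65°.
Therefore, no, they do not correspond to the same arc.

No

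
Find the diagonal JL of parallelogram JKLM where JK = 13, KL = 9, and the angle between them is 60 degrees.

Law of cosines: d^2 = 13^2 + 9^2 - 2(13)(9)cos(60°) = 133, so d = sqrt(133).

sqrt(133)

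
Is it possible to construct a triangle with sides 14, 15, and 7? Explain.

Yes.
The triangle inequality requires that the sum of any two sides exceeds the third.
Here 7 + 14 = 21 > 15, so the condition is met.

Yes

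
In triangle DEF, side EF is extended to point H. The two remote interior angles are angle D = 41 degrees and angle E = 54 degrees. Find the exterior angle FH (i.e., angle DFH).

By the exterior angle theorem, an exterior angle of a triangle equals the sum of the two remote interior angles.
Exterior angle = angle D + angle E
Exterior angle = 41 + 54 = 95 degrees

95 degrees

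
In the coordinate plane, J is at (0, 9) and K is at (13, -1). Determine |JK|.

d = sqrt((13)^2 + (-10)^2) = sqrt(269)

sqrt(269)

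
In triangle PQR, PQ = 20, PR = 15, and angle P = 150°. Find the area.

Area = (1/2) * PQ * PR * sin(P)
Area = (1/2) * 20 * 15 * sin(150°)
Area = (1/2) * 20 * 15 * 1/2
Area = 75

75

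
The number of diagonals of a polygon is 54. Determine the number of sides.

Using d = n(n - 3)/2, we solve 54 = n(n - 3)/2.
So n(n - 3) = 108.
Testing n = 12: 12 * 9 = 108 = 108. Correct.
The polygon has 12 sides.

12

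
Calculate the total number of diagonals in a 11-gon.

Each of the 11 vertices connects to 8 non-adjacent vertices via diagonals.
Total connections = 11 × 8 = 88, but each diagonal is counted twice.
Number of diagonals = 88 / 2 = 44.

44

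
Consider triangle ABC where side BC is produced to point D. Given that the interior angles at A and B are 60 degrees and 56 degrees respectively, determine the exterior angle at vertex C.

Exterior angle = 60 + 56 = 116 degrees (exterior angle theorem).

116 degrees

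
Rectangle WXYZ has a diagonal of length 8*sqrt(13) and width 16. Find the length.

The diagonal of a rectangle forms a right triangle with the two sides.
Rearranging the Pythagorean theorem: missing side = sqrt(d^2 - known^2).
= sqrt(832 - 256) = sqrt(576) = 24.

24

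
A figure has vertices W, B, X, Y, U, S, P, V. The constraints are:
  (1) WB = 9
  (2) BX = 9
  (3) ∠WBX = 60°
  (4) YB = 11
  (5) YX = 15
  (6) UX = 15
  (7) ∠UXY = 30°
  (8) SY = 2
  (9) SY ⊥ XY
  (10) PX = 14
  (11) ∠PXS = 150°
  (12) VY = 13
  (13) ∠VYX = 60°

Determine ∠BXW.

Step 1: By the law of cosines on triangle XBW: XW² = 9² + 9² − 2·9·9·cos(60°) = 81, so XW = 9.
Step 2: By the inverse law of cosines on triangle BXW: cos(∠BXW) = (9² + 9² − 9²) / (2·9·9) = 81/162 = 0.5, so ∠BXW = 60°.

Therefore, the measure of angle ∠BXW = 60°.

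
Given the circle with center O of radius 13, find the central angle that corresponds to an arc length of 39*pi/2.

θ = 360 × 39*pi/2 / (2π × 13) = 270° (rearranging arc length formula).

270°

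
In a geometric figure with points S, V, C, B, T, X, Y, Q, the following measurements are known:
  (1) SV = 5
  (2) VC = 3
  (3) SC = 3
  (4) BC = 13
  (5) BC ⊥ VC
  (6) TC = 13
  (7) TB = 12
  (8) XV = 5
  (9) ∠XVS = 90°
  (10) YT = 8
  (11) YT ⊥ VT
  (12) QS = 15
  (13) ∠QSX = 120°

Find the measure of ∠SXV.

Step 1: By the law of cosines on triangle XVS: XS² = 5² + 5² − 2·5·5·cos(90°) = 50, so XS = 5·√2.
Step 2: By the inverse law of cosines on triangle SXV: cos(∠SXV) = ((5·√2)² + 5² − 5²) / (2·5·√2·5) = 50/70.71 = 0.7071, so ∠SXV = 45°.

Therefore, the measure of angle ∠SXV = 45°.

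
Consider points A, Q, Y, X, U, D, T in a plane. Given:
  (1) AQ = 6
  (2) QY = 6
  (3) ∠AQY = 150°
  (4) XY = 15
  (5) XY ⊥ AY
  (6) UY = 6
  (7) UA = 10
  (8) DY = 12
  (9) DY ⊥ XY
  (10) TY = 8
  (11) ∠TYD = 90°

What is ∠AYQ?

Step 1: By the law of cosines on triangle YQA: YA² = 6² + 6² − 2·6·6·cos(150°) = 134.35, so YA ≈ 11.59.
Step 2: By the inverse law of cosines on triangle AYQ: cos(∠AYQ) = (11.59² + 6² − 6²) / (2·11.59·6) = 134.35/139.09 = 0.9659, so ∠AYQ = 15°.

Therefore, the measure of angle ∠AYQ = 15°.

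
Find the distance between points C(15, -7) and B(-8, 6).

d = sqrt((-8 - 15)^2 + (6 - -7)^2)
d = sqrt(-23^2 + 13^2)
d = sqrt(529 + 169)
d = sqrt(698)

sqrt(698)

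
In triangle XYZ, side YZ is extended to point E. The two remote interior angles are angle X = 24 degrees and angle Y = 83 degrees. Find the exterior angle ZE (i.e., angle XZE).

The interior angle at Z is 180 - 24 - 83 = 73 degrees.
The exterior angle and interior angle at Z are supplementary:
Exterior angle = 180 - 73 = 107 degrees.

107 degrees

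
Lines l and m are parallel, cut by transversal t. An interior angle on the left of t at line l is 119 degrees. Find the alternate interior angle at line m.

Alternate interior angles formed by parallel lines and a transversal are equal.
The given angle is 119 degrees.
The alternate interior angle = 119 degrees.

119 degrees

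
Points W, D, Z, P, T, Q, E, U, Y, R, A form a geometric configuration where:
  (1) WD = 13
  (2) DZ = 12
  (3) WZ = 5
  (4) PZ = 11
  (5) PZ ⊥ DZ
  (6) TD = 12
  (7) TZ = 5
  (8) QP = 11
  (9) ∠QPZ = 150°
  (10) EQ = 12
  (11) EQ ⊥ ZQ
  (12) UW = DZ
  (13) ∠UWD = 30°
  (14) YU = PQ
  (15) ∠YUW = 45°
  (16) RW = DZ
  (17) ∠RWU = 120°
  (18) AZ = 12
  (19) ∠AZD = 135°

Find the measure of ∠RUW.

From the given relations: UW = DZ = 12; RW = DZ = 12.
Step 1: By the law of cosines on triangle UWR: UR² = 12² + 12² − 2·12·12·cos(120°) = 432, so UR = 12·√3.
Step 2: By the inverse law of cosines on triangle RUW: cos(∠RUW) = ((12·√3)² + 12² − 12²) / (2·12·√3·12) = 432/498.83 = 0.866, so ∠RUW = 30°.

Therefore, the measure of angle ∠RUW = 30°.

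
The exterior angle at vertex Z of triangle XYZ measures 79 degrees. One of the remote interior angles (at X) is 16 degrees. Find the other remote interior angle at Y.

The exterior angle theorem states that an exterior angle equals the sum of the two non-adjacent interior angles.
So 79 = 16 + angle Y, which gives angle Y = 79 - 16 = 63 degrees.

63 degrees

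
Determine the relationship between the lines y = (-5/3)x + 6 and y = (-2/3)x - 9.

Slope of line 1: m1 = -5/3
Slope of line 2: m2 = -2/3
m1 != m2 (-5/3 != -2/3), so not parallel.
m1 * m2 = (-5/3) * (-2/3) = 10/9 != -1, so not perpendicular.
The lines are neither parallel nor perpendicular.

Neither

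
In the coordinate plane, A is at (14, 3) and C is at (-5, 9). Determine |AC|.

The horizontal distance is |-5 - 14| = 19 and the vertical distance is |9 - 3| = 6.
By the Pythagorean theorem, d = sqrt(19^2 + 6^2) = sqrt(397).

sqrt(397)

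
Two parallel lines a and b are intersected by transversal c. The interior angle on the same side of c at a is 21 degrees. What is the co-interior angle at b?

Co-interior angles sum to 180: 180 - 21 = 159 degrees.

159 degrees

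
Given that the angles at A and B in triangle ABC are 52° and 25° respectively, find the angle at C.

The interior angles sum to 180°: angle C = 180 - 52 - 25 = 103°.
The triangle is obtuse (angles 52°, 25°, 103°).

103 degrees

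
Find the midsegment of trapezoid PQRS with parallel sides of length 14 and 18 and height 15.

midsegment = (14 + 18) / 2 = 32 / 2 = 16

16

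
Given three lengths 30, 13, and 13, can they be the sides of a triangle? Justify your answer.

The longest side is 30. The other two sides sum to 13 + 13 = 26.
Since 26 ≤ 30, the two shorter sides cannot reach around to close the triangle.

No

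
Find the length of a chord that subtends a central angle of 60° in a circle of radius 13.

Chord = 2(13) sin(30°) = 13

13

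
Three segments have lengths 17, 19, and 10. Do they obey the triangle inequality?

For three segments to close into a triangle, no single side can be as long as the other two combined.
The longest side is 19, and 10 + 17 = 27 > 19.
A triangle can be formed.

Yes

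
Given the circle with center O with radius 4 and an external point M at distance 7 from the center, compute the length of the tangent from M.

tangent = √(d² - r²) = √(7² - 4²) = √(49 - 16) = √33 = sqrt(33)

sqrt(33)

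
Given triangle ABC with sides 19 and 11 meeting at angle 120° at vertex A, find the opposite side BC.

Law of cosines: BC^2 = 19^2 + 11^2 - 2(19)(11)cos(120°) = 691, so BC = sqrt(691).

sqrt(691)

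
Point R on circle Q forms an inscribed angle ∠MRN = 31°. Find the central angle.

Central angle = 2 × 31° = 62° (inscribed angle theorem).

62°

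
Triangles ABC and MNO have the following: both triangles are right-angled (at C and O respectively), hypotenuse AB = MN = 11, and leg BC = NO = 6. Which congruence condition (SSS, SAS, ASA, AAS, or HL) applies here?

The given information provides:
both triangles are right-angled (at C and O respectively), hypotenuse AB = MN = 11, and leg BC = NO = 6
This matches the HL congruence theorem.
The hypotenuse and one leg of two right triangles are equal (Hypotenuse-Leg).

HL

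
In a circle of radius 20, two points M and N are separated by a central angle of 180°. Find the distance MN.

Drop a perpendicular from the center to the chord, bisecting both the chord and the central angle.
Each half-chord = r sin(θ/2) = 20 sin(90°).
The full chord = 2 × 20 × sin(90°) = 40.

40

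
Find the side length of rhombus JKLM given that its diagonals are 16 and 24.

In a rhombus, the diagonals bisect each other perpendicularly, creating four congruent right triangles.
Each triangle has legs 8 (half of 16) and 12 (half of 24).
The hypotenuse of each right triangle is a side of the rhombus:
side = sqrt(8^2 + 12^2) = sqrt(208) = 4*sqrt(13)

4*sqrt(13)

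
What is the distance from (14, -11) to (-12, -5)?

d = sqrt((-26)^2 + (6)^2) = sqrt(712) = 2*sqrt(178)

2*sqrt(178)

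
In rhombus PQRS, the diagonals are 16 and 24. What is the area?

The diagonals of a rhombus divide it into four right triangles.
Each triangle has legs 16/ 2 = 8 and 24/2 = 12, so each has area (1/2)*8*12 = 48.
Four such triangles give total area = (d1 * d2) / 2 = 192.

192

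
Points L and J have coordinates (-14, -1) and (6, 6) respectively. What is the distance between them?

The horizontal distance is |6 - -14| = 20 and the vertical distance is |6 - -1| = 7.
By the Pythagorean theorem, d = sqrt(20^2 + 7^2) = sqrt(449).

sqrt(449)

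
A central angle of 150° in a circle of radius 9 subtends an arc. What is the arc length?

The full circumference is 2πr = 2π(9) = 18*pi.
The arc spans 150° out of 360°, which is a fraction of 5/12.
Arc length = 18*pi × 5/12 = 15*pi/2.

15*pi/2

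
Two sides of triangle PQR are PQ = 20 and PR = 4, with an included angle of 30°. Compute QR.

By the law of cosines: QR^2 = PQ^2 + PR^2 - 2*PQ*PR*cos(P)
QR^2 = 20^2 + 4^2 - 2*20*4*cos(30°)
QR^2 = 400 + 16 - 160*(sqrt(3)/2)
QR^2 = 416 - 80*sqrt(3)
QR = 4*sqrt(26 - 5*sqrt(3))

4*sqrt(26 - 5*sqrt(3))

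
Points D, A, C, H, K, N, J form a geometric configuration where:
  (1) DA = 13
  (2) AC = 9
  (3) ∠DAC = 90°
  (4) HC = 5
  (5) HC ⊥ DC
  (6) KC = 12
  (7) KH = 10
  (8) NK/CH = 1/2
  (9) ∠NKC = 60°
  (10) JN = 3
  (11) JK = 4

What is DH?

Step 1: By the law of cosines on triangle CAD: CD² = 9² + 13² − 2·9·13·cos(90°) = 250, so CD = 5·√10.
Step 2: By the law of cosines on triangle DCH: DH² = (5·√10)² + 5² − 2·5·√10·5·cos(90°) = 275, so DH = 5·√11.

Therefore, the length of DH = 5·√11.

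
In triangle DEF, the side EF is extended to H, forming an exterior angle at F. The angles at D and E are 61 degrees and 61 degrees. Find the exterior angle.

Exterior angle = 61 + 61 = 122 degrees (exterior angle theorem).

122 degrees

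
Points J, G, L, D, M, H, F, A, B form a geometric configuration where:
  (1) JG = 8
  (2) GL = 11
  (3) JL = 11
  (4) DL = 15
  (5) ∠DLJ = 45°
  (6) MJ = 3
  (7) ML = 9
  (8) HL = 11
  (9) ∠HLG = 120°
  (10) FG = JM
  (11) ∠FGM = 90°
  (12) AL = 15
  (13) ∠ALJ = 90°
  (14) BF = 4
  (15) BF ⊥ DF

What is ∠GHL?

Step 1: By the law of cosines on triangle HLG: HG² = 11² + 11² − 2·11·11·cos(120°) = 363, so HG = 11·√3.
Step 2: By the inverse law of cosines on triangle GHL: cos(∠GHL) = ((11·√3)² + 11² − 11²) / (2·11·√3·11) = 363/419.16 = 0.866, so ∠GHL = 30°.

Therefore, the measure of angle ∠GHL = 30°.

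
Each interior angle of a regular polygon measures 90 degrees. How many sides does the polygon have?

The exterior angle is the supplement of the interior angle: 180 - 90 = 90 degrees.
Since the exterior angles of any convex polygon sum to 360 degrees, the number of sides is 360 / 90 = 4.

4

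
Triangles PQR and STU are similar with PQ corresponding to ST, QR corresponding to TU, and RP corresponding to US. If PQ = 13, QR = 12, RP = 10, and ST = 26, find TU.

k = 26/13 = 2. TU = 2 * 12 = 24.

24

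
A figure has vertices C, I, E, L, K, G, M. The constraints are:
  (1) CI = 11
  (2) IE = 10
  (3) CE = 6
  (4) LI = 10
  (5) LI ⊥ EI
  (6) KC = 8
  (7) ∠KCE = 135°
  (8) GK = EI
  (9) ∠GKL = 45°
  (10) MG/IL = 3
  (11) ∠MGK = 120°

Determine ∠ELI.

Step 1: By the law of cosines on triangle LIE: LE² = 10² + 10² − 2·10·10·cos(90°) = 200, so LE = 10·√2.
Step 2: By the inverse law of cosines on triangle ELI: cos(∠ELI) = ((10·√2)² + 10² − 10²) / (2·10·√2·10) = 200/282.84 = 0.7071, so ∠ELI = 45°.

Therefore, the measure of angle ∠ELI = 45°.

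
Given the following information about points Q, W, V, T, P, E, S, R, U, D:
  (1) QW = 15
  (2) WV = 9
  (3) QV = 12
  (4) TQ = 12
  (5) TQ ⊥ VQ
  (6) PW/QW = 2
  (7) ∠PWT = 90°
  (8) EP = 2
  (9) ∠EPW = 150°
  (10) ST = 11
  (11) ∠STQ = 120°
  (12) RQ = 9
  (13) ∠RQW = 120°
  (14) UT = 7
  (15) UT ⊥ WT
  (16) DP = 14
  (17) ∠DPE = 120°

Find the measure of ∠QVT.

Step 1: By the law of cosines on triangle VQT: VT² = 12² + 12² − 2·12·12·cos(90°) = 288, so VT = 12·√2.
Step 2: By the inverse law of cosines on triangle QVT: cos(∠QVT) = (12² + (12·√2)² − 12²) / (2·12·12·√2) = 288/407.29 = 0.7071, so ∠QVT = 45°.

Therefore, the measure of angle ∠QVT = 45°.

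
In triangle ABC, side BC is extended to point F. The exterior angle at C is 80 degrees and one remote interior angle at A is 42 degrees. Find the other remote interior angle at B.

The exterior angle theorem states that an exterior angle equals the sum of the two non-adjacent interior angles.
So 80 = 42 + angle B, which gives angle B = 80 - 42 = 38 degrees.

38 degrees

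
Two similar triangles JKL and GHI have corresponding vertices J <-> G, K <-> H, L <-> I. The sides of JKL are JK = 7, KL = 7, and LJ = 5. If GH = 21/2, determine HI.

k = 21/2/7 = 3/2. HI = 3/2 * 7 = 21/2.

21/2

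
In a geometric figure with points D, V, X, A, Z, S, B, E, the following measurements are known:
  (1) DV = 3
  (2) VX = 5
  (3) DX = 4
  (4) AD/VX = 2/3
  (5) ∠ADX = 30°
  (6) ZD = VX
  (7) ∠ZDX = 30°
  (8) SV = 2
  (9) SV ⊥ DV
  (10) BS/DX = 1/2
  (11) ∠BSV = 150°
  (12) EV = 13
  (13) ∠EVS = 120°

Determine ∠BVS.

From the given relations: BS = 1/2·DX = 1/2·4 = 2.
Step 1: By the law of cosines on triangle VSB: VB² = 2² + 2² − 2·2·2·cos(150°) = 14.93, so VB ≈ 3.86.
Step 2: By the inverse law of cosines on triangle BVS: cos(∠BVS) = (3.86² + 2² − 2²) / (2·3.86·2) = 14.93/15.45 = 0.9659, so ∠BVS = 15°.

Therefore, the measure of angle ∠BVS = 15°.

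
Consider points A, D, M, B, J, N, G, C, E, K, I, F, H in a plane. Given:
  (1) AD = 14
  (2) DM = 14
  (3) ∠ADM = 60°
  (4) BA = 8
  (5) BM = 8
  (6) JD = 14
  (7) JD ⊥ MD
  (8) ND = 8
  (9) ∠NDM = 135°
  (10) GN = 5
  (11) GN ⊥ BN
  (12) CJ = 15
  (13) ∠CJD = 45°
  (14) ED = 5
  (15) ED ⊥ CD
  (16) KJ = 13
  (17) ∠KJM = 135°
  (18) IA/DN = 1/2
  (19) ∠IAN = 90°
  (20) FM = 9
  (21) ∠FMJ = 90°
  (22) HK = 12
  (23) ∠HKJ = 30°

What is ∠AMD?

Step 1: By the law of cosines on triangle MDA: MA² = 14² + 14² − 2·14·14·cos(60°) = 196, so MA = 14.
Step 2: By the inverse law of cosines on triangle AMD: cos(∠AMD) = (14² + 14² − 14²) / (2·14·14) = 196/392 = 0.5, so ∠AMD = 60°.

Therefore, the measure of angle ∠AMD = 60°.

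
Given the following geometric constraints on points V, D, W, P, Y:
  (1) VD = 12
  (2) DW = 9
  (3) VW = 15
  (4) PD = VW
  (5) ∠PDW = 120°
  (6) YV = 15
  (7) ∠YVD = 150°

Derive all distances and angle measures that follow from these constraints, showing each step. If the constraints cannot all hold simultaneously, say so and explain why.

The constraints are consistent.

From the given relations:
  PD = VW = 15

Step 1: From DV = 12, VY = 15, and ∠DVY = 150°, by the law of cosines:
  DY² = DV² + VY² - 2·DV·VY·cos(150°) = 144 + 225 + 311.8 = 680.8
  DY ≈ 26.09

Step 2: From WD = 9, DP = 15, and ∠WDP = 120°, by the law of cosines:
  WP² = WD² + DP² - 2·WD·DP·cos(120°) = 81 + 225 + 135 = 441
  WP = 21

Step 3: From VD = 12, VW = 15, DW = 9, by the inverse law of cosines:
  cos(∠DVW) = (VD² + VW² - DW²) / (2·VD·VW)
  ∠DVW = 36.87°

Step 4: From DV = 12, DW = 9, VW = 15, by the inverse law of cosines:
  cos(∠VDW) = (DV² + DW² - VW²) / (2·DV·DW)
  ∠VDW = 90°

Step 5: From WD = 9, WV = 15, DV = 12, by the inverse law of cosines:
  cos(∠DWV) = (WD² + WV² - DV²) / (2·WD·WV)
  ∠DWV = 53.13°

Step 6: From DV = 12, DY = 26.09, VY = 15, by the inverse law of cosines:
  cos(∠VDY) = (DV² + DY² - VY²) / (2·DV·DY)
  ∠VDY = 16.71°

Step 7: From WD = 9, WP = 21, DP = 15, by the inverse law of cosines:
  cos(∠DWP) = (WD² + WP² - DP²) / (2·WD·WP)
  ∠DWP = 38.21°

Step 8: From PD = 15, PW = 21, DW = 9, by the inverse law of cosines:
  cos(∠DPW) = (PD² + PW² - DW²) / (2·PD·PW)
  ∠DPW = 21.79°

Step 9: From YD = 26.09, YV = 15, DV = 12, by the inverse law of cosines:
  cos(∠DYV) = (YD² + YV² - DV²) / (2·YD·YV)
  ∠DYV = 13.29°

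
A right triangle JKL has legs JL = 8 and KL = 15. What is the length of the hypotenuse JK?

In a right triangle, the square of the hypotenuse equals the sum of the squares of the two legs.
The legs are 8 and 15, so the hypotenuse = sqrt(64 + 225) = sqrt(289) = 17.

17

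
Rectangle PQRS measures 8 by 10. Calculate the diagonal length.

A rectangle's diagonal splits it into two right triangles, with the diagonal as the hypotenuse.
By the Pythagorean theorem, d^2 = 8^2 + 10^2 = 164.
Therefore d = sqrt(164) = 2*sqrt(41).

2*sqrt(41)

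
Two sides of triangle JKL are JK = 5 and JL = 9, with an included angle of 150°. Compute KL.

Law of cosines: KL^2 = 5^2 + 9^2 - 2(5)(9)cos(150°) = 45*sqrt(3) + 106, so KL = sqrt(45*sqrt(3) + 106).

sqrt(45*sqrt(3) + 106)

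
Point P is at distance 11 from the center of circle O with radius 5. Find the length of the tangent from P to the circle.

The tangent, radius, and line from the external point to the center form a right triangle.
The right angle is where the tangent meets the radius.
By the Pythagorean theorem: tangent² + 5² = 11²
tangent² = 121 - 25 = 96
tangent = 4*sqrt(6)

4*sqrt(6)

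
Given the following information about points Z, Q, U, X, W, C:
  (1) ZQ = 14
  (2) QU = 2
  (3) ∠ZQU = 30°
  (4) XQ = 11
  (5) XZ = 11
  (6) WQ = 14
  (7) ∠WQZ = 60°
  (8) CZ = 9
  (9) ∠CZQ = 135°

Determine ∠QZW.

Step 1: By the law of cosines on triangle ZQW: ZW² = 14² + 14² − 2·14·14·cos(60°) = 196, so ZW = 14.
Step 2: By the inverse law of cosines on triangle QZW: cos(∠QZW) = (14² + 14² − 14²) / (2·14·14) = 196/392 = 0.5, so ∠QZW = 60°.

Therefore, the measure of angle ∠QZW = 60°.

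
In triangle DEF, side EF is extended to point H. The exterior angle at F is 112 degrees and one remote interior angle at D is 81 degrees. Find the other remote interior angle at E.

The exterior angle theorem states that an exterior angle equals the sum of the two non-adjacent interior angles.
So 112 = 81 + angle E, which gives angle E = 112 - 81 = 31 degrees.

31 degrees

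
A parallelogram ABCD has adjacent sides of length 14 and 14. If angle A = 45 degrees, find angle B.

Opposite sides of a parallelogram are parallel, so consecutive angles form co-interior angles on a transversal.
Co-interior angles sum to 180°, giving angle B = 180 - 45 = 135 degrees.

135 degrees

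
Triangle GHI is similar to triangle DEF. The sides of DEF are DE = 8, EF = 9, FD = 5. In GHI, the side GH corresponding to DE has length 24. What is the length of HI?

k = 24/8 = 3. HI = 3 * 9 = 27.

27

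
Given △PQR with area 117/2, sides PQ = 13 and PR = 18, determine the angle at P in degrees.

sin(C) = 2 * 117/2 / (13 * 18) = 1/2, so C = arcsin(1/2) = 30°.
Since sin(180° - C) = sin(C), the obtuse angle 150° gives the same area, so C = 30° or C = 150°.

30° or 150°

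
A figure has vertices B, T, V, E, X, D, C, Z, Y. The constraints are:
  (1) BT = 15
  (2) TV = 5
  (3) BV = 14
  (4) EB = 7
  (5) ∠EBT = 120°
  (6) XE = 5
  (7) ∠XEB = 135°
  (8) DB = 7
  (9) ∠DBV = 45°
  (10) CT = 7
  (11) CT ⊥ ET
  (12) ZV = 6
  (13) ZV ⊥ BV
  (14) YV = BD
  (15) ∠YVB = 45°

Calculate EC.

Step 1: By the law of cosines on triangle EBT: ET² = 7² + 15² − 2·7·15·cos(120°) = 379, so ET ≈ 19.47.
Step 2: By the law of cosines on triangle ETC: EC² = 19.47² + 7² − 2·19.47·7·cos(90°) = 428, so EC = 2·√107.

Therefore, the length of EC = 2·√107.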